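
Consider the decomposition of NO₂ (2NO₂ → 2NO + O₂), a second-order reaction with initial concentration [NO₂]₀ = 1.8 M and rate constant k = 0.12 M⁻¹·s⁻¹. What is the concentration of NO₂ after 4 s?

0.9657 M

Step 1: For a second-order reaction: 1/[NO₂] = 1/[NO₂]₀ + kt
Step 2: 1/[NO₂] = 1/1.8 + 0.12 × 4
Step 3: 1/[NO₂] = 0.5556 + 0.48 = 1.036
Step 4: [NO₂] = 1/1.036 = 0.9657 M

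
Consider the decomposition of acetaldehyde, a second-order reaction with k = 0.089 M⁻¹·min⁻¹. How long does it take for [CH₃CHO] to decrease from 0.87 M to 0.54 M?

7.892 min

Step 1: For second-order: t = (1/[CH₃CHO] - 1/[CH₃CHO]₀)/k
Step 2: t = (1/0.54 - 1/0.87)/0.089
Step 3: t = (1.852 - 1.149)/0.089
Step 4: t = 0.7024/0.089 = 7.892 min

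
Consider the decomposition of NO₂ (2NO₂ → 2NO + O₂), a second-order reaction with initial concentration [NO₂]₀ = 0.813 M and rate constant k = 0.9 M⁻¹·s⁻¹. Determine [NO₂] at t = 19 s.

0.05456 M

Step 1: For a second-order reaction: 1/[NO₂] = 1/[NO₂]₀ + kt
Step 2: 1/[NO₂] = 1/0.813 + 0.9 × 19
Step 3: 1/[NO₂] = 1.23 + 17.1 = 18.33
Step 4: [NO₂] = 1/18.33 = 0.05456 M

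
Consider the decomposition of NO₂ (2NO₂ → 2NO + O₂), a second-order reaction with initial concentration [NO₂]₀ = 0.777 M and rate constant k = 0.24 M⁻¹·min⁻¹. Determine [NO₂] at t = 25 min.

0.1372 M

Step 1: For a second-order reaction: 1/[NO₂] = 1/[NO₂]₀ + kt
Step 2: 1/[NO₂] = 1/0.777 + 0.24 × 25
Step 3: 1/[NO₂] = 1.287 + 6 = 7.287
Step 4: [NO₂] = 1/7.287 = 0.1372 M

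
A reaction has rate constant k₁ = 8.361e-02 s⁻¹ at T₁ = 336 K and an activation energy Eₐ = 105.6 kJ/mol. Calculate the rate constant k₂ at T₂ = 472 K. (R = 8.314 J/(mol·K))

4.494e+03 s⁻¹

Step 1: Use the two-temperature Arrhenius form: ln(k₂/k₁) = -Eₐ/R × (1/T₂ - 1/T₁)
Step 2: Convert Eₐ to J/mol: 105.6 kJ/mol = 105600 J/mol
Step 3: 1/T₂ - 1/T₁ = 1/472 - 1/336 = -8.575464e-04 K⁻¹
Step 4: ln(k₂/k₁) = -105600/8.314 × -8.575464e-04 = 10.89210
Step 5: k₂ = k₁ × exp(10.89210) = 8.361e-02 × 5.37501e+04 = 4.494e+03 s⁻¹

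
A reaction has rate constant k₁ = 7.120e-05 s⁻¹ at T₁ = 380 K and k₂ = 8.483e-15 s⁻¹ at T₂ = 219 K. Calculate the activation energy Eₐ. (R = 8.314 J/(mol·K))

98.2 kJ/mol

Step 1: Use the two-temperature Arrhenius form: ln(k₂/k₁) = -Eₐ/R × (1/T₂ - 1/T₁)
Step 2: ln(k₂/k₁) = ln(8.483e-15/7.120e-05) = ln(1.19143e-10) = -22.8507
Step 3: 1/T₂ - 1/T₁ = 1/219 - 1/380 = 1.934631e-03 K⁻¹
Step 4: Eₐ = -R × ln(k₂/k₁) / (1/T₂ - 1/T₁) = -8.314 × -22.8507 / 1.934631e-03
Step 5: Eₐ = 9.8200e+04 J/mol = 98.2 kJ/mol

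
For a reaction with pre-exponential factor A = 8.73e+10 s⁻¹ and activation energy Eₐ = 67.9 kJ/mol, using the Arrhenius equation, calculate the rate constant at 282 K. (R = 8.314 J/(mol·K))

2.31e-02 s⁻¹

Step 1: Use the Arrhenius equation: k = A × exp(-Eₐ/RT)
Step 2: Convert Eₐ to J/mol: 67.9 kJ/mol = 67900 J/mol
Step 3: Calculate the exponent: -Eₐ/(RT) = -67900/(8.314 × 282) = -28.96081
Step 4: k = 8.73e+10 × exp(-28.96081)
Step 5: k = 8.73e+10 × 2.64533e-13 = 2.3094e-02 s⁻¹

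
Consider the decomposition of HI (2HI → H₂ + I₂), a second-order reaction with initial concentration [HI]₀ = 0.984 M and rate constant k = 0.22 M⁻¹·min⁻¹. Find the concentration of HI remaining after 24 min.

0.1588 M

Step 1: For a second-order reaction: 1/[HI] = 1/[HI]₀ + kt
Step 2: 1/[HI] = 1/0.984 + 0.22 × 24
Step 3: 1/[HI] = 1.016 + 5.28 = 6.296
Step 4: [HI] = 1/6.296 = 0.1588 M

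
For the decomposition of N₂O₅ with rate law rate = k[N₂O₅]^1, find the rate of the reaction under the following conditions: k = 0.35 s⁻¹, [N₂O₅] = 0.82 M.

0.287 M/s

Step 1: Identify the rate law: rate = k[N₂O₅]^1
Step 2: Substitute values: rate = 0.35 × (0.82)^1
Step 3: Calculate: rate = 0.35 × 0.82 = 0.287 M/s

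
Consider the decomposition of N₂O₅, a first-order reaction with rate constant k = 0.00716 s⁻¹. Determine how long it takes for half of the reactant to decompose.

96.81 s

Step 1: For a first-order reaction, t₁/₂ = ln(2)/k
Step 2: t₁/₂ = ln(2)/0.00716
Step 3: t₁/₂ = 0.6931/0.00716 = 96.81 s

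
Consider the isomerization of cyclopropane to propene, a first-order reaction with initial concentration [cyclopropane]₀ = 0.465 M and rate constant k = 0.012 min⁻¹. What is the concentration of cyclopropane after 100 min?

0.1401 M

Step 1: For a first-order reaction: [cyclopropane] = [cyclopropane]₀ × e^(-kt)
Step 2: [cyclopropane] = 0.465 × e^(-0.012 × 100)
Step 3: [cyclopropane] = 0.465 × e^(-1.2)
Step 4: [cyclopropane] = 0.465 × 0.301194 = 0.1401 M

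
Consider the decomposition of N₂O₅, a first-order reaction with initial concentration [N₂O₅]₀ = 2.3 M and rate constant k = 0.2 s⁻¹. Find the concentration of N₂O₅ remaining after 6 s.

0.6927 M

Step 1: For a first-order reaction: [N₂O₅] = [N₂O₅]₀ × e^(-kt)
Step 2: [N₂O₅] = 2.3 × e^(-0.2 × 6)
Step 3: [N₂O₅] = 2.3 × e^(-1.2)
Step 4: [N₂O₅] = 2.3 × 0.301194 = 0.6927 M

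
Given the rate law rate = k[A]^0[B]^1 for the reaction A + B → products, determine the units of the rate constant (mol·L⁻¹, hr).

hr⁻¹

Step 1: Overall order = 0 + 1 = 1.
Step 2: rate has units mol·L⁻¹·hr⁻¹; [A]^0[B]^1 has units (mol·L⁻¹)^1.
Step 3: k = rate/([A]^0[B]^1), so units of k = (mol·L⁻¹)^(1-1)·hr⁻¹ = hr⁻¹.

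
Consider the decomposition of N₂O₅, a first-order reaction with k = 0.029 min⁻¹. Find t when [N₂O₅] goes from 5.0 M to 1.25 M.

47.8 min

Step 1: For first-order: t = ln([N₂O₅]₀/[N₂O₅])/k
Step 2: t = ln(5.0/1.25)/0.029
Step 3: t = ln(4)/0.029
Step 4: t = 1.386/0.029 = 47.8 min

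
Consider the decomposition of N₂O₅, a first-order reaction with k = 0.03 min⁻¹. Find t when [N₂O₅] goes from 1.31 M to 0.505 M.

31.77 min

Step 1: For first-order: t = ln([N₂O₅]₀/[N₂O₅])/k
Step 2: t = ln(1.31/0.505)/0.03
Step 3: t = ln(2.594)/0.03
Step 4: t = 0.9532/0.03 = 31.77 min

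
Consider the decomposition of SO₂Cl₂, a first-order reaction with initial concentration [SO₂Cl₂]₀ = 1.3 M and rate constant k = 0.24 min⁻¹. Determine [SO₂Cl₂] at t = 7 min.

0.2423 M

Step 1: For a first-order reaction: [SO₂Cl₂] = [SO₂Cl₂]₀ × e^(-kt)
Step 2: [SO₂Cl₂] = 1.3 × e^(-0.24 × 7)
Step 3: [SO₂Cl₂] = 1.3 × e^(-1.68)
Step 4: [SO₂Cl₂] = 1.3 × 0.186374 = 0.2423 M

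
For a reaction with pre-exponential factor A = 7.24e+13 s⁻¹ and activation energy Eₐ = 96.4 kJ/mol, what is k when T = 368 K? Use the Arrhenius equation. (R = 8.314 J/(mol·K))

1.50e+00 s⁻¹

Step 1: Use the Arrhenius equation: k = A × exp(-Eₐ/RT)
Step 2: Convert Eₐ to J/mol: 96.4 kJ/mol = 96400 J/mol
Step 3: Calculate the exponent: -Eₐ/(RT) = -96400/(8.314 × 368) = -31.50788
Step 4: k = 7.24e+13 × exp(-31.50788)
Step 5: k = 7.24e+13 × 2.07158e-14 = 1.4998e+00 s⁻¹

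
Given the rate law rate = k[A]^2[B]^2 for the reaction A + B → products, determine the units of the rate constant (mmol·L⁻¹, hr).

(mmol·L⁻¹)⁻³·hr⁻¹

Step 1: Overall order = 2 + 2 = 4.
Step 2: rate has units mmol·L⁻¹·hr⁻¹; [A]^2[B]^2 has units (mmol·L⁻¹)^4.
Step 3: k = rate/([A]^2[B]^2), so units of k = (mmol·L⁻¹)^(1-4)·hr⁻¹ = (mmol·L⁻¹)⁻³·hr⁻¹.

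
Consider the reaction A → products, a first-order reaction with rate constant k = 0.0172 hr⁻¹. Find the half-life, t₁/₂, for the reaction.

40.3 hr

Step 1: For a first-order reaction, t₁/₂ = ln(2)/k
Step 2: t₁/₂ = ln(2)/0.0172
Step 3: t₁/₂ = 0.6931/0.0172 = 40.3 hr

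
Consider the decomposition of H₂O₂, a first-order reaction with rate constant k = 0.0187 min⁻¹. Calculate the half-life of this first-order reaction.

37.07 min

Step 1: For a first-order reaction, t₁/₂ = ln(2)/k
Step 2: t₁/₂ = ln(2)/0.0187
Step 3: t₁/₂ = 0.6931/0.0187 = 37.07 min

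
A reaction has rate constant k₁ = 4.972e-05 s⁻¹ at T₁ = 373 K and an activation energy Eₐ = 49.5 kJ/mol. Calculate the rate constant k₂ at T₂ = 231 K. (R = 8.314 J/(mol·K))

2.724e-09 s⁻¹

Step 1: Use the two-temperature Arrhenius form: ln(k₂/k₁) = -Eₐ/R × (1/T₂ - 1/T₁)
Step 2: Convert Eₐ to J/mol: 49.5 kJ/mol = 49500 J/mol
Step 3: 1/T₂ - 1/T₁ = 1/231 - 1/373 = 1.648039e-03 K⁻¹
Step 4: ln(k₂/k₁) = -49500/8.314 × 1.648039e-03 = -9.81212
Step 5: k₂ = k₁ × exp(-9.81212) = 4.972e-05 × 5.47836e-05 = 2.724e-09 s⁻¹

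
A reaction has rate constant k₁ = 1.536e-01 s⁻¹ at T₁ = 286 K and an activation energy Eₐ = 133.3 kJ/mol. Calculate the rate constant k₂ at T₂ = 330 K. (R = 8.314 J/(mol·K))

2.708e+02 s⁻¹

Step 1: Use the two-temperature Arrhenius form: ln(k₂/k₁) = -Eₐ/R × (1/T₂ - 1/T₁)
Step 2: Convert Eₐ to J/mol: 133.3 kJ/mol = 133300 J/mol
Step 3: 1/T₂ - 1/T₁ = 1/330 - 1/286 = -4.662005e-04 K⁻¹
Step 4: ln(k₂/k₁) = -133300/8.314 × -4.662005e-04 = 7.47468
Step 5: k₂ = k₁ × exp(7.47468) = 1.536e-01 × 1.76284e+03 = 2.708e+02 s⁻¹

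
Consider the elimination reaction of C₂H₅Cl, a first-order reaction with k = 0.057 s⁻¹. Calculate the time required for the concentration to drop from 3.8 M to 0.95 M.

24.32 s

Step 1: For first-order: t = ln([C₂H₅Cl]₀/[C₂H₅Cl])/k
Step 2: t = ln(3.8/0.95)/0.057
Step 3: t = ln(4)/0.057
Step 4: t = 1.386/0.057 = 24.32 s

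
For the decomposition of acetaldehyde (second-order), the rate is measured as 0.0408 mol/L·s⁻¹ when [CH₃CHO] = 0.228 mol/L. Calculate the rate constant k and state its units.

0.7849 (mol/L)⁻¹·s⁻¹

Step 1: rate = k[CH₃CHO]^2, so k = rate / [CH₃CHO]^2.
Step 2: k = 0.0408 / (0.228)^2 = 0.0408 / 0.05198.
Step 3: k = 0.7849 (mol/L)⁻¹·s⁻¹.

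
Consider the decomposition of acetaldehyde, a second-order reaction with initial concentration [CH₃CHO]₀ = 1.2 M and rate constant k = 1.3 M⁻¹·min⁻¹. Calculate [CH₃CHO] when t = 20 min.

0.03727 M

Step 1: For a second-order reaction: 1/[CH₃CHO] = 1/[CH₃CHO]₀ + kt
Step 2: 1/[CH₃CHO] = 1/1.2 + 1.3 × 20
Step 3: 1/[CH₃CHO] = 0.8333 + 26 = 26.83
Step 4: [CH₃CHO] = 1/26.83 = 0.03727 M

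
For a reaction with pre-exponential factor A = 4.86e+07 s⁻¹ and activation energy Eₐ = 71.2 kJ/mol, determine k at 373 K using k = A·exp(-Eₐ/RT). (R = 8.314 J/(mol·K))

5.19e-03 s⁻¹

Step 1: Use the Arrhenius equation: k = A × exp(-Eₐ/RT)
Step 2: Convert Eₐ to J/mol: 71.2 kJ/mol = 71200 J/mol
Step 3: Calculate the exponent: -Eₐ/(RT) = -71200/(8.314 × 373) = -22.95943
Step 4: k = 4.86e+07 × exp(-22.95943)
Step 5: k = 4.86e+07 × 1.06868e-10 = 5.1938e-03 s⁻¹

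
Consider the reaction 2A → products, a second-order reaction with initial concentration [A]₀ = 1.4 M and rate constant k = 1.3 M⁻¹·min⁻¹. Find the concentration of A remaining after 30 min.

0.02518 M

Step 1: For a second-order reaction: 1/[A] = 1/[A]₀ + kt
Step 2: 1/[A] = 1/1.4 + 1.3 × 30
Step 3: 1/[A] = 0.7143 + 39 = 39.71
Step 4: [A] = 1/39.71 = 0.02518 M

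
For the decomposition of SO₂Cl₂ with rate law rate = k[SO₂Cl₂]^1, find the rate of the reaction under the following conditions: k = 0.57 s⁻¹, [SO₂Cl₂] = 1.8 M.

1.026 M/s

Step 1: Identify the rate law: rate = k[SO₂Cl₂]^1
Step 2: Substitute values: rate = 0.57 × (1.8)^1
Step 3: Calculate: rate = 0.57 × 1.8 = 1.026 M/s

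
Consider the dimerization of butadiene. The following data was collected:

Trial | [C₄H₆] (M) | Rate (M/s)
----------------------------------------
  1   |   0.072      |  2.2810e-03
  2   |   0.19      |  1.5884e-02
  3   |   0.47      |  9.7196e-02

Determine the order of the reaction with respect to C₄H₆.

second order (2)

Step 1: Compare trials to find order n where rate₂/rate₁ = ([C₄H₆]₂/[C₄H₆]₁)^n
Step 2: rate₂/rate₁ = 1.5884e-02/2.2810e-03 = 6.964
Step 3: [C₄H₆]₂/[C₄H₆]₁ = 0.19/0.072 = 2.639
Step 4: n = ln(6.964)/ln(2.639) = 2.00 ≈ 2
Step 5: The reaction is second order in C₄H₆.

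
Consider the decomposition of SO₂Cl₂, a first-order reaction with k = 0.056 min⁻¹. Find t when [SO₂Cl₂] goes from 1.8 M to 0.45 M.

24.76 min

Step 1: For first-order: t = ln([SO₂Cl₂]₀/[SO₂Cl₂])/k
Step 2: t = ln(1.8/0.45)/0.056
Step 3: t = ln(4)/0.056
Step 4: t = 1.386/0.056 = 24.76 min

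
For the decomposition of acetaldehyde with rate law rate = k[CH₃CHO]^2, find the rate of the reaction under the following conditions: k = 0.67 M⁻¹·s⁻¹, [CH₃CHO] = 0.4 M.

0.1072 M/s

Step 1: Identify the rate law: rate = k[CH₃CHO]^2
Step 2: Substitute values: rate = 0.67 × (0.4)^2
Step 3: Calculate: rate = 0.67 × 0.16 = 0.1072 M/s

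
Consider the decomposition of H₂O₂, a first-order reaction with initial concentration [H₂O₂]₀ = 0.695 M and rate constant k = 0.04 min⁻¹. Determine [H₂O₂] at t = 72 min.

0.03901 M

Step 1: For a first-order reaction: [H₂O₂] = [H₂O₂]₀ × e^(-kt)
Step 2: [H₂O₂] = 0.695 × e^(-0.04 × 72)
Step 3: [H₂O₂] = 0.695 × e^(-2.88)
Step 4: [H₂O₂] = 0.695 × 0.0561348 = 0.03901 M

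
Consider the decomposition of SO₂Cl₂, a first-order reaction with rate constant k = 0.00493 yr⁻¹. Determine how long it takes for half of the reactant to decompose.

140.6 yr

Step 1: For a first-order reaction, t₁/₂ = ln(2)/k
Step 2: t₁/₂ = ln(2)/0.00493
Step 3: t₁/₂ = 0.6931/0.00493 = 140.6 yr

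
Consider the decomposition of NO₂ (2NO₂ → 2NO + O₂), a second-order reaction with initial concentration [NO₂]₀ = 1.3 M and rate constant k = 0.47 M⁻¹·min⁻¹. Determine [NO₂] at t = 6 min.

0.2786 M

Step 1: For a second-order reaction: 1/[NO₂] = 1/[NO₂]₀ + kt
Step 2: 1/[NO₂] = 1/1.3 + 0.47 × 6
Step 3: 1/[NO₂] = 0.7692 + 2.82 = 3.589
Step 4: [NO₂] = 1/3.589 = 0.2786 M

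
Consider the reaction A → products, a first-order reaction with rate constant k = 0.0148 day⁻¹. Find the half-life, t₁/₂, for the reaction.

46.83 day

Step 1: For a first-order reaction, t₁/₂ = ln(2)/k
Step 2: t₁/₂ = ln(2)/0.0148
Step 3: t₁/₂ = 0.6931/0.0148 = 46.83 day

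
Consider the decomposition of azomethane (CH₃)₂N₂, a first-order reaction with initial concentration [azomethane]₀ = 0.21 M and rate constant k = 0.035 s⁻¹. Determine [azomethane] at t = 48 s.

0.03914 M

Step 1: For a first-order reaction: [azomethane] = [azomethane]₀ × e^(-kt)
Step 2: [azomethane] = 0.21 × e^(-0.035 × 48)
Step 3: [azomethane] = 0.21 × e^(-1.68)
Step 4: [azomethane] = 0.21 × 0.186374 = 0.03914 M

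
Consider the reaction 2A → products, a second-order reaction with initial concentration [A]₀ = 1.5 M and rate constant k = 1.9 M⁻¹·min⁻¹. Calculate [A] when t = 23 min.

0.02254 M

Step 1: For a second-order reaction: 1/[A] = 1/[A]₀ + kt
Step 2: 1/[A] = 1/1.5 + 1.9 × 23
Step 3: 1/[A] = 0.6667 + 43.7 = 44.37
Step 4: [A] = 1/44.37 = 0.02254 M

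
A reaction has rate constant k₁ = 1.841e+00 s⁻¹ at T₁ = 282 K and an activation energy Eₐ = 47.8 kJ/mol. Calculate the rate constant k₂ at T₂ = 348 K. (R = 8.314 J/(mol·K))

8.797e+01 s⁻¹

Step 1: Use the two-temperature Arrhenius form: ln(k₂/k₁) = -Eₐ/R × (1/T₂ - 1/T₁)
Step 2: Convert Eₐ to J/mol: 47.8 kJ/mol = 47800 J/mol
Step 3: 1/T₂ - 1/T₁ = 1/348 - 1/282 = -6.725361e-04 K⁻¹
Step 4: ln(k₂/k₁) = -47800/8.314 × -6.725361e-04 = 3.86664
Step 5: k₂ = k₁ × exp(3.86664) = 1.841e+00 × 4.77816e+01 = 8.797e+01 s⁻¹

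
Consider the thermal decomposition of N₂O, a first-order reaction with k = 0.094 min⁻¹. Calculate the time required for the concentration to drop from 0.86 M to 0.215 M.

14.75 min

Step 1: For first-order: t = ln([N₂O]₀/[N₂O])/k
Step 2: t = ln(0.86/0.215)/0.094
Step 3: t = ln(4)/0.094
Step 4: t = 1.386/0.094 = 14.75 min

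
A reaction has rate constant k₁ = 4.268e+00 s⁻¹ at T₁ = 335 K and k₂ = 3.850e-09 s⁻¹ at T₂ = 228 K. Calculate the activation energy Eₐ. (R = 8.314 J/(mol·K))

123.6 kJ/mol

Step 1: Use the two-temperature Arrhenius form: ln(k₂/k₁) = -Eₐ/R × (1/T₂ - 1/T₁)
Step 2: ln(k₂/k₁) = ln(3.850e-09/4.268e+00) = ln(9.02062e-10) = -20.8263
Step 3: 1/T₂ - 1/T₁ = 1/228 - 1/335 = 1.400890e-03 K⁻¹
Step 4: Eₐ = -R × ln(k₂/k₁) / (1/T₂ - 1/T₁) = -8.314 × -20.8263 / 1.400890e-03
Step 5: Eₐ = 1.2360e+05 J/mol = 123.6 kJ/mol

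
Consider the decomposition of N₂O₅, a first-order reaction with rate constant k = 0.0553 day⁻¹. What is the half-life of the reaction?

12.53 day

Step 1: For a first-order reaction, t₁/₂ = ln(2)/k
Step 2: t₁/₂ = ln(2)/0.0553
Step 3: t₁/₂ = 0.6931/0.0553 = 12.53 day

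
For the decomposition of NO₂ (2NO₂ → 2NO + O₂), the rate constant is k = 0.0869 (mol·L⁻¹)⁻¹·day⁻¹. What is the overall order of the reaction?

second order (2)

Step 1: The units of k for an nth-order reaction are (concentration)^(1-n)·(time)⁻¹.
Step 2: Here k has units (mol·L⁻¹)⁻¹·day⁻¹, so the concentration exponent is -1.
Step 3: 1 - n = -1 ⇒ n = 2. The reaction is second order.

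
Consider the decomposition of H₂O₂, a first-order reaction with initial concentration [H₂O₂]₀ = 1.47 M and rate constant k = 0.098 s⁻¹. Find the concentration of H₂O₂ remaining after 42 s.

0.02398 M

Step 1: For a first-order reaction: [H₂O₂] = [H₂O₂]₀ × e^(-kt)
Step 2: [H₂O₂] = 1.47 × e^(-0.098 × 42)
Step 3: [H₂O₂] = 1.47 × e^(-4.116)
Step 4: [H₂O₂] = 1.47 × 0.0163096 = 0.02398 M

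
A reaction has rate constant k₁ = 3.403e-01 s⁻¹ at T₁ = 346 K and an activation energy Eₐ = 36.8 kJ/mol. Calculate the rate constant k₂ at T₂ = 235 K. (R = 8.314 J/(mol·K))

8.084e-04 s⁻¹

Step 1: Use the two-temperature Arrhenius form: ln(k₂/k₁) = -Eₐ/R × (1/T₂ - 1/T₁)
Step 2: Convert Eₐ to J/mol: 36.8 kJ/mol = 36800 J/mol
Step 3: 1/T₂ - 1/T₁ = 1/235 - 1/346 = 1.365146e-03 K⁻¹
Step 4: ln(k₂/k₁) = -36800/8.314 × 1.365146e-03 = -6.04250
Step 5: k₂ = k₁ × exp(-6.04250) = 3.403e-01 × 2.37561e-03 = 8.084e-04 s⁻¹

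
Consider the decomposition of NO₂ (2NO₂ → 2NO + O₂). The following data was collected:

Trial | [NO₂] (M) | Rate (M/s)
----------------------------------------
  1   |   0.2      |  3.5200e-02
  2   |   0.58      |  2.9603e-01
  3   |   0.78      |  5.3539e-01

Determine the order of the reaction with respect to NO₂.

second order (2)

Step 1: Compare trials to find order n where rate₂/rate₁ = ([NO₂]₂/[NO₂]₁)^n
Step 2: rate₂/rate₁ = 2.9603e-01/3.5200e-02 = 8.41
Step 3: [NO₂]₂/[NO₂]₁ = 0.58/0.2 = 2.9
Step 4: n = ln(8.41)/ln(2.9) = 2.00 ≈ 2
Step 5: The reaction is second order in NO₂.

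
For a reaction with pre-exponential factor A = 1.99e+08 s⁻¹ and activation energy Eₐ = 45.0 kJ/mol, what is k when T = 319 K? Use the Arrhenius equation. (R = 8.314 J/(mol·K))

8.51e+00 s⁻¹

Step 1: Use the Arrhenius equation: k = A × exp(-Eₐ/RT)
Step 2: Convert Eₐ to J/mol: 45.0 kJ/mol = 45000 J/mol
Step 3: Calculate the exponent: -Eₐ/(RT) = -45000/(8.314 × 319) = -16.96726
Step 4: k = 1.99e+08 × exp(-16.96726)
Step 5: k = 1.99e+08 × 4.27772e-08 = 8.5127e+00 s⁻¹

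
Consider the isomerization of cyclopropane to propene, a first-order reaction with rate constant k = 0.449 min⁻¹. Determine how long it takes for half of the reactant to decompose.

1.544 min

Step 1: For a first-order reaction, t₁/₂ = ln(2)/k
Step 2: t₁/₂ = ln(2)/0.449
Step 3: t₁/₂ = 0.6931/0.449 = 1.544 min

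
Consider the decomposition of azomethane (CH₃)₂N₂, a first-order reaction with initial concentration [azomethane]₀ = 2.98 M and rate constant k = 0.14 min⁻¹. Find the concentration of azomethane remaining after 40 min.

0.01102 M

Step 1: For a first-order reaction: [azomethane] = [azomethane]₀ × e^(-kt)
Step 2: [azomethane] = 2.98 × e^(-0.14 × 40)
Step 3: [azomethane] = 2.98 × e^(-5.6)
Step 4: [azomethane] = 2.98 × 0.00369786 = 0.01102 M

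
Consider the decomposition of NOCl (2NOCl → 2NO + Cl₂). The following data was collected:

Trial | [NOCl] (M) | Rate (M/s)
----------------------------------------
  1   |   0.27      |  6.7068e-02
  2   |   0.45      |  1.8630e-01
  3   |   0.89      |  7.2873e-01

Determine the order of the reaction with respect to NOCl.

second order (2)

Step 1: Compare trials to find order n where rate₂/rate₁ = ([NOCl]₂/[NOCl]₁)^n
Step 2: rate₂/rate₁ = 1.8630e-01/6.7068e-02 = 2.778
Step 3: [NOCl]₂/[NOCl]₁ = 0.45/0.27 = 1.667
Step 4: n = ln(2.778)/ln(1.667) = 2.00 ≈ 2
Step 5: The reaction is second order in NOCl.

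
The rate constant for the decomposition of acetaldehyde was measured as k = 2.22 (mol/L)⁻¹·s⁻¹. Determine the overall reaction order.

second order (2)

Step 1: The units of k for an nth-order reaction are (concentration)^(1-n)·(time)⁻¹.
Step 2: Here k has units (mol/L)⁻¹·s⁻¹, so the concentration exponent is -1.
Step 3: 1 - n = -1 ⇒ n = 2. The reaction is second order.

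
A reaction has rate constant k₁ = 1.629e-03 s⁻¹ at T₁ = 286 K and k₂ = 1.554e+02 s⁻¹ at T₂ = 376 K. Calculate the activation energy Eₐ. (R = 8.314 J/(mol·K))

113.9 kJ/mol

Step 1: Use the two-temperature Arrhenius form: ln(k₂/k₁) = -Eₐ/R × (1/T₂ - 1/T₁)
Step 2: ln(k₂/k₁) = ln(1.554e+02/1.629e-03) = ln(95395.9) = 11.4658
Step 3: 1/T₂ - 1/T₁ = 1/376 - 1/286 = -8.369290e-04 K⁻¹
Step 4: Eₐ = -R × ln(k₂/k₁) / (1/T₂ - 1/T₁) = -8.314 × 11.4658 / -8.369290e-04
Step 5: Eₐ = 1.1390e+05 J/mol = 113.9 kJ/mol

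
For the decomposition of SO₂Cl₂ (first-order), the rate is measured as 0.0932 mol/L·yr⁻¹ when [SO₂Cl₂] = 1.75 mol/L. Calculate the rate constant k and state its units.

0.05326 yr⁻¹

Step 1: rate = k[SO₂Cl₂]^1, so k = rate / [SO₂Cl₂]^1.
Step 2: k = 0.0932 / (1.75)^1 = 0.0932 / 1.75.
Step 3: k = 0.05326 yr⁻¹.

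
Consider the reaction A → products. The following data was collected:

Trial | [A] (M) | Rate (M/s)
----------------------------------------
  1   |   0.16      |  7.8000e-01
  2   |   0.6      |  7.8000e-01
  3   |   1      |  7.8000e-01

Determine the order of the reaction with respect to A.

zeroth order (0)

Step 1: Compare trials - when concentration changes, rate stays constant.
Step 2: rate₂/rate₁ = 7.8000e-01/7.8000e-01 = 1
Step 3: [A]₂/[A]₁ = 0.6/0.16 = 3.75
Step 4: Since rate ratio ≈ (conc ratio)^0, the reaction is zeroth order.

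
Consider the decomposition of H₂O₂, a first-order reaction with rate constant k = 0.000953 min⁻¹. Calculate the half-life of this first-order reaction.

727.3 min

Step 1: For a first-order reaction, t₁/₂ = ln(2)/k
Step 2: t₁/₂ = ln(2)/0.000953
Step 3: t₁/₂ = 0.6931/0.000953 = 727.3 min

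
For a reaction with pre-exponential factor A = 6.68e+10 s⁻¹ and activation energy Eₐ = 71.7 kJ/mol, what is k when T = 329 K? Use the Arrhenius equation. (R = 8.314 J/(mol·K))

2.76e-01 s⁻¹

Step 1: Use the Arrhenius equation: k = A × exp(-Eₐ/RT)
Step 2: Convert Eₐ to J/mol: 71.7 kJ/mol = 71700 J/mol
Step 3: Calculate the exponent: -Eₐ/(RT) = -71700/(8.314 × 329) = -26.21279
Step 4: k = 6.68e+10 × exp(-26.21279)
Step 5: k = 6.68e+10 × 4.12981e-12 = 2.7587e-01 s⁻¹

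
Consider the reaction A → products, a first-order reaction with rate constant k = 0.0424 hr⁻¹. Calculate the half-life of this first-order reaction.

16.35 hr

Step 1: For a first-order reaction, t₁/₂ = ln(2)/k
Step 2: t₁/₂ = ln(2)/0.0424
Step 3: t₁/₂ = 0.6931/0.0424 = 16.35 hr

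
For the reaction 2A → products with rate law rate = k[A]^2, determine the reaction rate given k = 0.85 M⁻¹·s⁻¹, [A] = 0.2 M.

0.034 M/s

Step 1: Identify the rate law: rate = k[A]^2
Step 2: Substitute values: rate = 0.85 × (0.2)^2
Step 3: Calculate: rate = 0.85 × 0.04 = 0.034 M/s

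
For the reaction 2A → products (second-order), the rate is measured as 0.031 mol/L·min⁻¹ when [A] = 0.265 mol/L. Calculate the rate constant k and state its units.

0.4414 (mol/L)⁻¹·min⁻¹

Step 1: rate = k[A]^2, so k = rate / [A]^2.
Step 2: k = 0.031 / (0.265)^2 = 0.031 / 0.07023.
Step 3: k = 0.4414 (mol/L)⁻¹·min⁻¹.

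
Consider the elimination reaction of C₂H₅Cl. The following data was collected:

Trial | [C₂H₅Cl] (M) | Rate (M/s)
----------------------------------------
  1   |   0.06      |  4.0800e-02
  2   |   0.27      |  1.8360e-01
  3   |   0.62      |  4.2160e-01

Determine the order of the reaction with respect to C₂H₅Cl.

first order (1)

Step 1: Compare trials to find order n where rate₂/rate₁ = ([C₂H₅Cl]₂/[C₂H₅Cl]₁)^n
Step 2: rate₂/rate₁ = 1.8360e-01/4.0800e-02 = 4.5
Step 3: [C₂H₅Cl]₂/[C₂H₅Cl]₁ = 0.27/0.06 = 4.5
Step 4: n = ln(4.5)/ln(4.5) = 1.00 ≈ 1
Step 5: The reaction is first order in C₂H₅Cl.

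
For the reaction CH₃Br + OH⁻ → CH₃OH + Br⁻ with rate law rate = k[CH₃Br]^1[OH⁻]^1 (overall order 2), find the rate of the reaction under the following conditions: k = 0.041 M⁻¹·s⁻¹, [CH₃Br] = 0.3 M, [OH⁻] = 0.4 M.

0.00492 M/s

Step 1: The rate law is rate = k[CH₃Br]^1[OH⁻]^1, overall order = 1+1 = 2
Step 2: Substitute values: rate = 0.041 × (0.3)^1 × (0.4)^1
Step 3: rate = 0.041 × 0.3 × 0.4 = 0.00492 M/s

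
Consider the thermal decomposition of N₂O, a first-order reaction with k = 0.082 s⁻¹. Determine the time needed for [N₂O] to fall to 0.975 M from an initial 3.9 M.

16.91 s

Step 1: For first-order: t = ln([N₂O]₀/[N₂O])/k
Step 2: t = ln(3.9/0.975)/0.082
Step 3: t = ln(4)/0.082
Step 4: t = 1.386/0.082 = 16.91 s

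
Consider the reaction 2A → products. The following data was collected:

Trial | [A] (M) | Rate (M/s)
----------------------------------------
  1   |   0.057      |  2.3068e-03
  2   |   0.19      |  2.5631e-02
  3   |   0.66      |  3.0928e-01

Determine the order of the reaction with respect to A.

second order (2)

Step 1: Compare trials to find order n where rate₂/rate₁ = ([A]₂/[A]₁)^n
Step 2: rate₂/rate₁ = 2.5631e-02/2.3068e-03 = 11.11
Step 3: [A]₂/[A]₁ = 0.19/0.057 = 3.333
Step 4: n = ln(11.11)/ln(3.333) = 2.00 ≈ 2
Step 5: The reaction is second order in A.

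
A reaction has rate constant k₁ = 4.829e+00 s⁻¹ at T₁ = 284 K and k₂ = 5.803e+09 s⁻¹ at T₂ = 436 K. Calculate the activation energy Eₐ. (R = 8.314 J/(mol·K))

141.6 kJ/mol

Step 1: Use the two-temperature Arrhenius form: ln(k₂/k₁) = -Eₐ/R × (1/T₂ - 1/T₁)
Step 2: ln(k₂/k₁) = ln(5.803e+09/4.829e+00) = ln(1.2017e+09) = 20.907
Step 3: 1/T₂ - 1/T₁ = 1/436 - 1/284 = -1.227549e-03 K⁻¹
Step 4: Eₐ = -R × ln(k₂/k₁) / (1/T₂ - 1/T₁) = -8.314 × 20.907 / -1.227549e-03
Step 5: Eₐ = 1.4160e+05 J/mol = 141.6 kJ/mol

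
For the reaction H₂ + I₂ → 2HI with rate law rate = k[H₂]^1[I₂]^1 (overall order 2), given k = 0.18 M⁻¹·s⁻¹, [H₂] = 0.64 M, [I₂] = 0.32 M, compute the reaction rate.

0.03686 M/s

Step 1: The rate law is rate = k[H₂]^1[I₂]^1, overall order = 1+1 = 2
Step 2: Substitute values: rate = 0.18 × (0.64)^1 × (0.32)^1
Step 3: rate = 0.18 × 0.64 × 0.32 = 0.036864 M/s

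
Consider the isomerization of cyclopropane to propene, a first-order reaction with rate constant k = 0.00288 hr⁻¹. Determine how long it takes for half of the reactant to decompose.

240.7 hr

Step 1: For a first-order reaction, t₁/₂ = ln(2)/k
Step 2: t₁/₂ = ln(2)/0.00288
Step 3: t₁/₂ = 0.6931/0.00288 = 240.7 hr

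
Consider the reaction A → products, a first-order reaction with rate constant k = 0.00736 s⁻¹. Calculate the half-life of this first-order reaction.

94.18 s

Step 1: For a first-order reaction, t₁/₂ = ln(2)/k
Step 2: t₁/₂ = ln(2)/0.00736
Step 3: t₁/₂ = 0.6931/0.00736 = 94.18 s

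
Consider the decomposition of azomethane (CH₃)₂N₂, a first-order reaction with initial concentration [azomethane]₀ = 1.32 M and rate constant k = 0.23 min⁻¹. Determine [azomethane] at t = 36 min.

0.0003347 M

Step 1: For a first-order reaction: [azomethane] = [azomethane]₀ × e^(-kt)
Step 2: [azomethane] = 1.32 × e^(-0.23 × 36)
Step 3: [azomethane] = 1.32 × e^(-8.28)
Step 4: [azomethane] = 1.32 × 0.000253537 = 0.0003347 M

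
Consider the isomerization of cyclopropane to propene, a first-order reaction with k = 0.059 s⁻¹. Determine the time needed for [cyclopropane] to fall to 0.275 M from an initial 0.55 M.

11.75 s

Step 1: For first-order: t = ln([cyclopropane]₀/[cyclopropane])/k
Step 2: t = ln(0.55/0.275)/0.059
Step 3: t = ln(2)/0.059
Step 4: t = 0.6931/0.059 = 11.75 s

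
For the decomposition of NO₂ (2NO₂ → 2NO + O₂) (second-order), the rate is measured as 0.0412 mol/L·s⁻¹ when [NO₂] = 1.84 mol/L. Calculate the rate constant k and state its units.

0.01217 (mol/L)⁻¹·s⁻¹

Step 1: rate = k[NO₂]^2, so k = rate / [NO₂]^2.
Step 2: k = 0.0412 / (1.84)^2 = 0.0412 / 3.386.
Step 3: k = 0.01217 (mol/L)⁻¹·s⁻¹.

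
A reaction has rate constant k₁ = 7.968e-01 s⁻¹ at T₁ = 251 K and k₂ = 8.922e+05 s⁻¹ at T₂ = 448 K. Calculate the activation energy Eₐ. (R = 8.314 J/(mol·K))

66.1 kJ/mol

Step 1: Use the two-temperature Arrhenius form: ln(k₂/k₁) = -Eₐ/R × (1/T₂ - 1/T₁)
Step 2: ln(k₂/k₁) = ln(8.922e+05/7.968e-01) = ln(1.11973e+06) = 13.9286
Step 3: 1/T₂ - 1/T₁ = 1/448 - 1/251 = -1.751921e-03 K⁻¹
Step 4: Eₐ = -R × ln(k₂/k₁) / (1/T₂ - 1/T₁) = -8.314 × 13.9286 / -1.751921e-03
Step 5: Eₐ = 6.6100e+04 J/mol = 66.1 kJ/mol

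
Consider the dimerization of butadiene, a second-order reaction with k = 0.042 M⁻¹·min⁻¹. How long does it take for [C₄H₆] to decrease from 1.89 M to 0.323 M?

61.12 min

Step 1: For second-order: t = (1/[C₄H₆] - 1/[C₄H₆]₀)/k
Step 2: t = (1/0.323 - 1/1.89)/0.042
Step 3: t = (3.096 - 0.5291)/0.042
Step 4: t = 2.567/0.042 = 61.12 min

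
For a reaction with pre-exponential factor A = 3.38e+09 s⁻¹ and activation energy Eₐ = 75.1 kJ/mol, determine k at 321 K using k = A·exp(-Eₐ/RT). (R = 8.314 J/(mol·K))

2.03e-03 s⁻¹

Step 1: Use the Arrhenius equation: k = A × exp(-Eₐ/RT)
Step 2: Convert Eₐ to J/mol: 75.1 kJ/mol = 75100 J/mol
Step 3: Calculate the exponent: -Eₐ/(RT) = -75100/(8.314 × 321) = -28.14005
Step 4: k = 3.38e+09 × exp(-28.14005)
Step 5: k = 3.38e+09 × 6.01079e-13 = 2.0316e-03 s⁻¹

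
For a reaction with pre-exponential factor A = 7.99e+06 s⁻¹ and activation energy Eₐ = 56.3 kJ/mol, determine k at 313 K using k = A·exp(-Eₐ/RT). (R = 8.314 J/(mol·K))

3.21e-03 s⁻¹

Step 1: Use the Arrhenius equation: k = A × exp(-Eₐ/RT)
Step 2: Convert Eₐ to J/mol: 56.3 kJ/mol = 56300 J/mol
Step 3: Calculate the exponent: -Eₐ/(RT) = -56300/(8.314 × 313) = -21.63486
Step 4: k = 7.99e+06 × exp(-21.63486)
Step 5: k = 7.99e+06 × 4.01883e-10 = 3.2110e-03 s⁻¹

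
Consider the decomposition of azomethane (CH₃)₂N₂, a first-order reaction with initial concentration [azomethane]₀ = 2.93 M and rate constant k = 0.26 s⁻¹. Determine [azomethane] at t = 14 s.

0.07692 M

Step 1: For a first-order reaction: [azomethane] = [azomethane]₀ × e^(-kt)
Step 2: [azomethane] = 2.93 × e^(-0.26 × 14)
Step 3: [azomethane] = 2.93 × e^(-3.64)
Step 4: [azomethane] = 2.93 × 0.0262523 = 0.07692 M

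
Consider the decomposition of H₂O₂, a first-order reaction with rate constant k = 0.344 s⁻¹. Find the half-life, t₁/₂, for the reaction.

2.015 s

Step 1: For a first-order reaction, t₁/₂ = ln(2)/k
Step 2: t₁/₂ = ln(2)/0.344
Step 3: t₁/₂ = 0.6931/0.344 = 2.015 s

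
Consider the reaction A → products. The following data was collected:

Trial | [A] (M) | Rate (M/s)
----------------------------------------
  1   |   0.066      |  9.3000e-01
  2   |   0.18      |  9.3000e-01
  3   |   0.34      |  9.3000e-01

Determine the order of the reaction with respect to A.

zeroth order (0)

Step 1: Compare trials - when concentration changes, rate stays constant.
Step 2: rate₂/rate₁ = 9.3000e-01/9.3000e-01 = 1
Step 3: [A]₂/[A]₁ = 0.18/0.066 = 2.727
Step 4: Since rate ratio ≈ (conc ratio)^0, the reaction is zeroth order.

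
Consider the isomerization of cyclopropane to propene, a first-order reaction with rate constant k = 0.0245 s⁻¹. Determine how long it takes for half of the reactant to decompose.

28.29 s

Step 1: For a first-order reaction, t₁/₂ = ln(2)/k
Step 2: t₁/₂ = ln(2)/0.0245
Step 3: t₁/₂ = 0.6931/0.0245 = 28.29 s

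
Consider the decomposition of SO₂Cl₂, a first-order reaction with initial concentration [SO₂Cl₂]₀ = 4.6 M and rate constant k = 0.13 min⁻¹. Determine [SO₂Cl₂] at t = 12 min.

0.9666 M

Step 1: For a first-order reaction: [SO₂Cl₂] = [SO₂Cl₂]₀ × e^(-kt)
Step 2: [SO₂Cl₂] = 4.6 × e^(-0.13 × 12)
Step 3: [SO₂Cl₂] = 4.6 × e^(-1.56)
Step 4: [SO₂Cl₂] = 4.6 × 0.210136 = 0.9666 M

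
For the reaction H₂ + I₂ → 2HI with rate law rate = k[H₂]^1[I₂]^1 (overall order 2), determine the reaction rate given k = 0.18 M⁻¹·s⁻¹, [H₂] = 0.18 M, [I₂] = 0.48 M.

0.01555 M/s

Step 1: The rate law is rate = k[H₂]^1[I₂]^1, overall order = 1+1 = 2
Step 2: Substitute values: rate = 0.18 × (0.18)^1 × (0.48)^1
Step 3: rate = 0.18 × 0.18 × 0.48 = 0.015552 M/s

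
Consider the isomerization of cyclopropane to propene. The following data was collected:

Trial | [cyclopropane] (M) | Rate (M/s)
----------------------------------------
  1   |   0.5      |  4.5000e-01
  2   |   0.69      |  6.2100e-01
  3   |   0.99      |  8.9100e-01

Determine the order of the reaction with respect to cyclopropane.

first order (1)

Step 1: Compare trials to find order n where rate₂/rate₁ = ([cyclopropane]₂/[cyclopropane]₁)^n
Step 2: rate₂/rate₁ = 6.2100e-01/4.5000e-01 = 1.38
Step 3: [cyclopropane]₂/[cyclopropane]₁ = 0.69/0.5 = 1.38
Step 4: n = ln(1.38)/ln(1.38) = 1.00 ≈ 1
Step 5: The reaction is first order in cyclopropane.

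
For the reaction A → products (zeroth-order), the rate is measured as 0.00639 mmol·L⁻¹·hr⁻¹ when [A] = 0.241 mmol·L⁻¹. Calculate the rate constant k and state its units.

0.00639 mmol·L⁻¹·hr⁻¹

Step 1: For a zeroth-order reaction, rate = k (independent of concentration).
Step 2: k = rate = 0.00639 mmol·L⁻¹·hr⁻¹.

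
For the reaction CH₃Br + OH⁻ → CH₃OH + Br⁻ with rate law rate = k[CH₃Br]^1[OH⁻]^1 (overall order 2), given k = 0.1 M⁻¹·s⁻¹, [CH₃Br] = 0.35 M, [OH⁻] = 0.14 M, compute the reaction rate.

0.0049 M/s

Step 1: The rate law is rate = k[CH₃Br]^1[OH⁻]^1, overall order = 1+1 = 2
Step 2: Substitute values: rate = 0.1 × (0.35)^1 × (0.14)^1
Step 3: rate = 0.1 × 0.35 × 0.14 = 0.0049 M/s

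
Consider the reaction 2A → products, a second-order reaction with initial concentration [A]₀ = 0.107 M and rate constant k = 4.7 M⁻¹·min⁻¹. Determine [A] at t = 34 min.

0.005912 M

Step 1: For a second-order reaction: 1/[A] = 1/[A]₀ + kt
Step 2: 1/[A] = 1/0.107 + 4.7 × 34
Step 3: 1/[A] = 9.346 + 159.8 = 169.1
Step 4: [A] = 1/169.1 = 0.005912 M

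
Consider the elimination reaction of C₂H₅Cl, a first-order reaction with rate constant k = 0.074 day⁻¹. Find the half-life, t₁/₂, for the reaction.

9.367 day

Step 1: For a first-order reaction, t₁/₂ = ln(2)/k
Step 2: t₁/₂ = ln(2)/0.074
Step 3: t₁/₂ = 0.6931/0.074 = 9.367 day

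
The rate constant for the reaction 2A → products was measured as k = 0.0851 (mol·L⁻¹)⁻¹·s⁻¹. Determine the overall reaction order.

second order (2)

Step 1: The units of k for an nth-order reaction are (concentration)^(1-n)·(time)⁻¹.
Step 2: Here k has units (mol·L⁻¹)⁻¹·s⁻¹, so the concentration exponent is -1.
Step 3: 1 - n = -1 ⇒ n = 2. The reaction is second order.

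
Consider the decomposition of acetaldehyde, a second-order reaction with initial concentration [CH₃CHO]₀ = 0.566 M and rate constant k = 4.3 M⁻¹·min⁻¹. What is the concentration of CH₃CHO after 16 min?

0.01417 M

Step 1: For a second-order reaction: 1/[CH₃CHO] = 1/[CH₃CHO]₀ + kt
Step 2: 1/[CH₃CHO] = 1/0.566 + 4.3 × 16
Step 3: 1/[CH₃CHO] = 1.767 + 68.8 = 70.57
Step 4: [CH₃CHO] = 1/70.57 = 0.01417 M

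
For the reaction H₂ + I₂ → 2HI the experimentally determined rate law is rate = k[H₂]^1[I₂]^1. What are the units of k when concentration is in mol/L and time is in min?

(mol/L)⁻¹·min⁻¹

Step 1: Overall order = 1 + 1 = 2.
Step 2: rate has units mol/L·min⁻¹; [H₂]^1[I₂]^1 has units (mol/L)^2.
Step 3: k = rate/([H₂]^1[I₂]^1), so units of k = (mol/L)^(1-2)·min⁻¹ = (mol/L)⁻¹·min⁻¹.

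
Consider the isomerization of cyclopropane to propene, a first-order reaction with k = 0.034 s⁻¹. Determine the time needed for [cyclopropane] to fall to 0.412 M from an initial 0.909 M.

23.27 s

Step 1: For first-order: t = ln([cyclopropane]₀/[cyclopropane])/k
Step 2: t = ln(0.909/0.412)/0.034
Step 3: t = ln(2.206)/0.034
Step 4: t = 0.7913/0.034 = 23.27 s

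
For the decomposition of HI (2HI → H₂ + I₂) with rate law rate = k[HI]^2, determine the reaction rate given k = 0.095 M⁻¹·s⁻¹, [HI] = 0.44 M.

0.01839 M/s

Step 1: Identify the rate law: rate = k[HI]^2
Step 2: Substitute values: rate = 0.095 × (0.44)^2
Step 3: Calculate: rate = 0.095 × 0.1936 = 0.018392 M/s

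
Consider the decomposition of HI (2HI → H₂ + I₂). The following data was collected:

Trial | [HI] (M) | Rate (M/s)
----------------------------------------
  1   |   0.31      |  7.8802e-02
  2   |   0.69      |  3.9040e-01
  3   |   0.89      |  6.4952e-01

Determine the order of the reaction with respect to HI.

second order (2)

Step 1: Compare trials to find order n where rate₂/rate₁ = ([HI]₂/[HI]₁)^n
Step 2: rate₂/rate₁ = 3.9040e-01/7.8802e-02 = 4.954
Step 3: [HI]₂/[HI]₁ = 0.69/0.31 = 2.226
Step 4: n = ln(4.954)/ln(2.226) = 2.00 ≈ 2
Step 5: The reaction is second order in HI.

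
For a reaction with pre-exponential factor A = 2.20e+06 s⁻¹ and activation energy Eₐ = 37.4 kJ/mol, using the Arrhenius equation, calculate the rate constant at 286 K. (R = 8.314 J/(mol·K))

3.25e-01 s⁻¹

Step 1: Use the Arrhenius equation: k = A × exp(-Eₐ/RT)
Step 2: Convert Eₐ to J/mol: 37.4 kJ/mol = 37400 J/mol
Step 3: Calculate the exponent: -Eₐ/(RT) = -37400/(8.314 × 286) = -15.72880
Step 4: k = 2.20e+06 × exp(-15.72880)
Step 5: k = 2.20e+06 × 1.47594e-07 = 3.2471e-01 s⁻¹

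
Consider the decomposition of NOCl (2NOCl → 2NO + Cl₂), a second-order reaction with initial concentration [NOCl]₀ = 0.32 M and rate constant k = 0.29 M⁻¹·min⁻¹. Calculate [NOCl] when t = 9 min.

0.1744 M

Step 1: For a second-order reaction: 1/[NOCl] = 1/[NOCl]₀ + kt
Step 2: 1/[NOCl] = 1/0.32 + 0.29 × 9
Step 3: 1/[NOCl] = 3.125 + 2.61 = 5.735
Step 4: [NOCl] = 1/5.735 = 0.1744 M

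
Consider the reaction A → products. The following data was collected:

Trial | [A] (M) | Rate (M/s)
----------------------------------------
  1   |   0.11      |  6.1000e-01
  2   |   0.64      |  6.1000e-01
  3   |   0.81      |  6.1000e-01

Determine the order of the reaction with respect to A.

zeroth order (0)

Step 1: Compare trials - when concentration changes, rate stays constant.
Step 2: rate₂/rate₁ = 6.1000e-01/6.1000e-01 = 1
Step 3: [A]₂/[A]₁ = 0.64/0.11 = 5.818
Step 4: Since rate ratio ≈ (conc ratio)^0, the reaction is zeroth order.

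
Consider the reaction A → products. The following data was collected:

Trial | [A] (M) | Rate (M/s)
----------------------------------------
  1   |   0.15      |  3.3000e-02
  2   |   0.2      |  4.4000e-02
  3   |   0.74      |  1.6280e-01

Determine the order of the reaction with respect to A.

first order (1)

Step 1: Compare trials to find order n where rate₂/rate₁ = ([A]₂/[A]₁)^n
Step 2: rate₂/rate₁ = 4.4000e-02/3.3000e-02 = 1.333
Step 3: [A]₂/[A]₁ = 0.2/0.15 = 1.333
Step 4: n = ln(1.333)/ln(1.333) = 1.00 ≈ 1
Step 5: The reaction is first order in A.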